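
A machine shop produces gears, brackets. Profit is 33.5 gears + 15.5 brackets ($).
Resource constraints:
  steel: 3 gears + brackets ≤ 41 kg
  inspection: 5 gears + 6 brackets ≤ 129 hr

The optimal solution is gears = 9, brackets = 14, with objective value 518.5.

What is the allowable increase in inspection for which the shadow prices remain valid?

Binding constraints: steel, inspection. The basis is B = [[3,1],[5,6]] with det 13.
Per unit increase in inspection, x* moves by d = (-0.0769, 0.2308).
The basis stays optimal until gears reaches 0; allowable increase = 117 hr.

117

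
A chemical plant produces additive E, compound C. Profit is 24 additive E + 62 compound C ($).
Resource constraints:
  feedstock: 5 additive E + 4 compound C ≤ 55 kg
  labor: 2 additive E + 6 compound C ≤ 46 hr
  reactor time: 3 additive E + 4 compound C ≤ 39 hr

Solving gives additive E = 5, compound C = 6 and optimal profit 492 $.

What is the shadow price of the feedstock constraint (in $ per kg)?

0

Binding: labor and reactor time. Non-binding: feedstock (6 unused).
Slack constraints have shadow price 0 (complementary slackness).
The binding rows give the dual system: 2·y_labor + 3·y_reactor time = 24 and 6·y_labor + 4·y_reactor time = 62.
This yields shadow prices y_labor = 9, y_reactor time = 2.
Shadow price of feedstock = 0.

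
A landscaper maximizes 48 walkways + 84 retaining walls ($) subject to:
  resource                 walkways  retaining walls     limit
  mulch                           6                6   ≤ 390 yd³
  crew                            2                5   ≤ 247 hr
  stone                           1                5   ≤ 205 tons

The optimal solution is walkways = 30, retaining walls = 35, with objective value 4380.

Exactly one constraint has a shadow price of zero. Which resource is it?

mulch: 390/390 (binding)
crew: 235/247 (slack 12)
stone: 205/205 (binding)
By complementary slackness, a constraint with positive slack has shadow price 0 → crew.

crew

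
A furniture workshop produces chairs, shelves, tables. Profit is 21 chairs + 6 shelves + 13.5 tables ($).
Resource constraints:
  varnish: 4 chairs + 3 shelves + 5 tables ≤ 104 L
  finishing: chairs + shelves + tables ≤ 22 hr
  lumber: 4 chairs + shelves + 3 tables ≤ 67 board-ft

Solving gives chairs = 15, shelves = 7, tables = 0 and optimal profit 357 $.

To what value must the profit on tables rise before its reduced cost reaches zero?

16

At the optimum: varnish uses 81 of 104 (slack = 23); finishing uses 22 of 22 (binding); lumber uses 67 of 67 (binding).
Since varnish is not tight, its dual is 0.
From A_Bᵀ y = c: 1·y_finishing + 4·y_lumber = 21; 1·y_finishing + 1·y_lumber = 6.
→ y_finishing = 1 and y_lumber = 5.
tables enters the basis when its profit ≥ yᵀa₃ = 1·1 + 5·3 = 16.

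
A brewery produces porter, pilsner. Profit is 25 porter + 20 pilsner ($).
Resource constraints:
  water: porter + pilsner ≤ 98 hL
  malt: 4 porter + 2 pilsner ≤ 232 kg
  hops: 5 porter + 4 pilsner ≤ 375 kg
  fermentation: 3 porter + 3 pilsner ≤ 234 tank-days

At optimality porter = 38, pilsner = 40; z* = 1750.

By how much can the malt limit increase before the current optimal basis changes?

50

Binding constraints: malt, fermentation. The basis is B = [[4,2],[3,3]] with det 6.
Per unit increase in malt, x* moves by d = (0.5, -0.5).
The basis stays optimal until hops becomes binding; allowable increase = 50 kg.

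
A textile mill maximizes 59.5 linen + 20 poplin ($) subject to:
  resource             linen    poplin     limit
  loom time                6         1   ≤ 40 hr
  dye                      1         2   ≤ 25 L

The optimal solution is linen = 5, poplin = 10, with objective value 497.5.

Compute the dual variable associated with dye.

5.5

At the optimum: loom time uses 40 of 40 (binding); dye uses 25 of 25 (binding).
Dual feasibility on the basic columns requires 6·y_loom time + 1·y_dye = 59.5, 1·y_loom time + 2·y_dye = 20.
Solving: y_loom time = 9, y_dye = 5.5.
Shadow price of dye = 5.5.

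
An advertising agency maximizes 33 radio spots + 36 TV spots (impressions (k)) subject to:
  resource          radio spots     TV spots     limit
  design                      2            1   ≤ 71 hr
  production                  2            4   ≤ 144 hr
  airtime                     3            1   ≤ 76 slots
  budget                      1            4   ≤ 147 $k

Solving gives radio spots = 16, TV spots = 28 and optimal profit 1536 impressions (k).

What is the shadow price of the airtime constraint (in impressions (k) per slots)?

Check each constraint at x*: design 60/71 (slack 11); production 144/144 (tight); airtime 76/76 (tight); budget 128/147 (slack 19).
Since design, budget are not tight, their duals are 0.
Dual feasibility on the basic columns requires 2·y_production + 3·y_airtime = 33, 4·y_production + 1·y_airtime = 36.
→ y_production = 7.5 and y_airtime = 6.
Shadow price of airtime = 6.

6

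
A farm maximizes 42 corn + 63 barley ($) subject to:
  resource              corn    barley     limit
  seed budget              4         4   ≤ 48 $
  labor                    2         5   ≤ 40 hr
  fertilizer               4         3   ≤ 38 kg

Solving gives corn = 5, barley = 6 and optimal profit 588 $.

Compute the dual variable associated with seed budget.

0

Binding: labor and fertilizer. Non-binding: seed budget (4 unused).
By complementary slackness, y = 0 for the non-binding constraint.
The binding rows give the dual system: 2·y_labor + 4·y_fertilizer = 42 and 5·y_labor + 3·y_fertilizer = 63.
→ y_labor = 9 and y_fertilizer = 6.
Shadow price of seed budget = 0.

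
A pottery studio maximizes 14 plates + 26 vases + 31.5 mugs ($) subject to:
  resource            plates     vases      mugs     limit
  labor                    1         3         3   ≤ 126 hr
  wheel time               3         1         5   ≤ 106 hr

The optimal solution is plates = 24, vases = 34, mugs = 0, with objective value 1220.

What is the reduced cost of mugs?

-2.5

At the optimum: labor uses 126 of 126 (binding); wheel time uses 106 of 106 (binding).
Dual feasibility on the basic columns requires 1·y_labor + 3·y_wheel time = 14, 3·y_labor + 1·y_wheel time = 26.
Solving: y_labor = 8, y_wheel time = 2.
Reduced cost of mugs: c₃ − yᵀa₃ = 31.5 − (8·3 + 2·5) = 31.5 − 34 = -2.5.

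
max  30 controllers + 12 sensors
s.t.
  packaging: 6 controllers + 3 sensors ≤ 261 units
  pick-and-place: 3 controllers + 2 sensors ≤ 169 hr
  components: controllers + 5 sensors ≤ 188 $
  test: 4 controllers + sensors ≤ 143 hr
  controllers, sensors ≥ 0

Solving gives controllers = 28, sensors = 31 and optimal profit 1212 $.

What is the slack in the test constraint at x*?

0

test used = 4·28 + 1·31 = 143; slack = 143 − 143 = 0.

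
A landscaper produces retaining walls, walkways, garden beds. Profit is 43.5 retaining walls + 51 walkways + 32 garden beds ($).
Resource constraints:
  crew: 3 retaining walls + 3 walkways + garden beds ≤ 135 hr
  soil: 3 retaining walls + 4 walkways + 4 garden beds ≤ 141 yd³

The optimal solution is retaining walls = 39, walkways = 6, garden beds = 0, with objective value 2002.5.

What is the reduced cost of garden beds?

-5

Check each constraint at x*: crew 135/135 (tight); soil 141/141 (tight).
The binding rows give the dual system: 3·y_crew + 3·y_soil = 43.5 and 3·y_crew + 4·y_soil = 51.
→ y_crew = 7 and y_soil = 7.5.
Reduced cost of garden beds: c₃ − yᵀa₃ = 32 − (7·1 + 7.5·4) = 32 − 37 = -5.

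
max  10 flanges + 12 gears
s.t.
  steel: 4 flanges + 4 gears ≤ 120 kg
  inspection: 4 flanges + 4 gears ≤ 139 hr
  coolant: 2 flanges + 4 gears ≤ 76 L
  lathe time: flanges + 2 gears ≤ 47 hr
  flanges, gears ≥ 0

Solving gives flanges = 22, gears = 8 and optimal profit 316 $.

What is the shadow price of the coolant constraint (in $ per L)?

At the optimum: steel uses 120 of 120 (binding); inspection uses 120 of 139 (slack = 19); coolant uses 76 of 76 (binding); lathe time uses 38 of 47 (slack = 9).
Since inspection, lathe time are not tight, their duals are 0.
Dual feasibility on the basic columns requires 4·y_steel + 2·y_coolant = 10, 4·y_steel + 4·y_coolant = 12.
This yields shadow prices y_steel = 2, y_coolant = 1.
Shadow price of coolant = 1.

1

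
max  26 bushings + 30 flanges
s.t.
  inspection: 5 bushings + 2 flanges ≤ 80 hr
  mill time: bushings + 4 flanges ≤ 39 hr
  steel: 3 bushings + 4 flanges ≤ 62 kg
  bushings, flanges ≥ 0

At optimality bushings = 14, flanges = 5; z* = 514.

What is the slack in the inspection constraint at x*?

0

inspection used = 5·14 + 2·5 = 80; slack = 80 − 80 = 0.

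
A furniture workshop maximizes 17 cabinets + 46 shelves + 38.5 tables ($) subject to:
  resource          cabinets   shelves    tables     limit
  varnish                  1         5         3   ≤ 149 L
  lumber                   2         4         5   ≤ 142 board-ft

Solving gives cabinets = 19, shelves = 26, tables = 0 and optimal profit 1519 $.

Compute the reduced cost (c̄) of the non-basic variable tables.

-6

At the optimum: varnish uses 149 of 149 (binding); lumber uses 142 of 142 (binding).
Dual feasibility on the basic columns requires 1·y_varnish + 2·y_lumber = 17, 5·y_varnish + 4·y_lumber = 46.
→ y_varnish = 4 and y_lumber = 6.5.
Reduced cost of tables: c₃ − yᵀa₃ = 38.5 − (4·3 + 6.5·5) = 38.5 − 44.5 = -6.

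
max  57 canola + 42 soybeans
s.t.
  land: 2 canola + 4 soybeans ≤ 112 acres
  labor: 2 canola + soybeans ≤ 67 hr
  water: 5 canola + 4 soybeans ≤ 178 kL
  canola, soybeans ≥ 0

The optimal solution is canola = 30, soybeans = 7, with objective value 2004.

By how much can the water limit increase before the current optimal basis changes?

12

Binding constraints: labor, water. The basis is B = [[2,1],[5,4]] with det 3.
Per unit increase in water, x* moves by d = (-0.3333, 0.6667).
The basis stays optimal until land becomes binding; allowable increase = 12 kL.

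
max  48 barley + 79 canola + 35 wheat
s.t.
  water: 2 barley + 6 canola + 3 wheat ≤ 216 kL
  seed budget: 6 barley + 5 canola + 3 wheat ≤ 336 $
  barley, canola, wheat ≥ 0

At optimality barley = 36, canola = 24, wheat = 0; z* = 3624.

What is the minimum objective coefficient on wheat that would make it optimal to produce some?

42

Both water and seed budget are binding at x*.
The binding rows give the dual system: 2·y_water + 6·y_seed budget = 48 and 6·y_water + 5·y_seed budget = 79.
→ y_water = 9 and y_seed budget = 5.
wheat enters the basis when its profit ≥ yᵀa₃ = 9·3 + 5·3 = 42.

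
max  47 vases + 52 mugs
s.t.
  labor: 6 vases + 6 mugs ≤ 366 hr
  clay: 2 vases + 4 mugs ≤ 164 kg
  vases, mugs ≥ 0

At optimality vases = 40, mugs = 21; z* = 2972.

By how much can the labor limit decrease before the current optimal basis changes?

120

Binding constraints: labor, clay. The basis is B = [[6,6],[2,4]] with det 12.
Per unit decrease in labor, x* moves by d = (-0.3333, 0.1667).
The basis stays optimal until vases reaches 0; allowable decrease = 120 hr.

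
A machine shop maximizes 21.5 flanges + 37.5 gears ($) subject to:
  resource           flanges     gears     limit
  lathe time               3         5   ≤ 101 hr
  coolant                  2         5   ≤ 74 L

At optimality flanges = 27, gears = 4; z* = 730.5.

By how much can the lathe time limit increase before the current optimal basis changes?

10

Binding constraints: lathe time, coolant. The basis is B = [[3,5],[2,5]] with det 5.
Per unit increase in lathe time, x* moves by d = (1, -0.4).
The basis stays optimal until gears reaches 0; allowable increase = 10 hr.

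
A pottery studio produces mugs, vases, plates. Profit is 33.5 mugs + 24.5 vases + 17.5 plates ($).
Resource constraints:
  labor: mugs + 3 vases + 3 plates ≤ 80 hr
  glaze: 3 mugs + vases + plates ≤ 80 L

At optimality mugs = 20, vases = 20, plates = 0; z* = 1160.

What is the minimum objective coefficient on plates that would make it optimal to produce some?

Both labor and glaze are binding at x*.
From A_Bᵀ y = c: 1·y_labor + 3·y_glaze = 33.5; 3·y_labor + 1·y_glaze = 24.5.
This yields shadow prices y_labor = 5, y_glaze = 9.5.
plates enters the basis when its profit ≥ yᵀa₃ = 5·3 + 9.5·1 = 24.5.

24.5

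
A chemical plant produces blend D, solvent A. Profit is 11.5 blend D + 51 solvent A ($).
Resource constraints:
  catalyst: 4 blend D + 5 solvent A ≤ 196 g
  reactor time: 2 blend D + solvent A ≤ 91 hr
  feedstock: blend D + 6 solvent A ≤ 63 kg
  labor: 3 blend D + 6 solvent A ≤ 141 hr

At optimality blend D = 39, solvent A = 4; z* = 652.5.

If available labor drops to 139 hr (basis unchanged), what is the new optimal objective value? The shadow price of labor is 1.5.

649.5

Δb = -2, so new z* = 652.5 + (1.5)·(-2) = 652.5 − 3 = 649.5.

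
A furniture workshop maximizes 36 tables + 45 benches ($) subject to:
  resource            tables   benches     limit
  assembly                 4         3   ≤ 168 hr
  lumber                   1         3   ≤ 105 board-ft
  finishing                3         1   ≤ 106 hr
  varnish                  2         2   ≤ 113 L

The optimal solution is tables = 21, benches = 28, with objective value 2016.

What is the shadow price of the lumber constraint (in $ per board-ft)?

8

At the optimum: assembly uses 168 of 168 (binding); lumber uses 105 of 105 (binding); finishing uses 91 of 106 (slack = 15); varnish uses 98 of 113 (slack = 15).
Slack constraints have shadow price 0 (complementary slackness).
From A_Bᵀ y = c: 4·y_assembly + 1·y_lumber = 36; 3·y_assembly + 3·y_lumber = 45.
Solving: y_assembly = 7, y_lumber = 8.
Shadow price of lumber = 8.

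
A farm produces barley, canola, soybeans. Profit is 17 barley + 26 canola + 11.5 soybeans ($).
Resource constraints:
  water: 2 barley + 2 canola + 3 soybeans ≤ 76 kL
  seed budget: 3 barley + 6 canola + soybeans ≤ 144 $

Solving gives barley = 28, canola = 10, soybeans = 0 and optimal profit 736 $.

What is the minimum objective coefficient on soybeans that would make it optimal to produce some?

At the optimum: water uses 76 of 76 (binding); seed budget uses 144 of 144 (binding).
From A_Bᵀ y = c: 2·y_water + 3·y_seed budget = 17; 2·y_water + 6·y_seed budget = 26.
Solving: y_water = 4, y_seed budget = 3.
soybeans enters the basis when its profit ≥ yᵀa₃ = 4·3 + 3·1 = 15.

15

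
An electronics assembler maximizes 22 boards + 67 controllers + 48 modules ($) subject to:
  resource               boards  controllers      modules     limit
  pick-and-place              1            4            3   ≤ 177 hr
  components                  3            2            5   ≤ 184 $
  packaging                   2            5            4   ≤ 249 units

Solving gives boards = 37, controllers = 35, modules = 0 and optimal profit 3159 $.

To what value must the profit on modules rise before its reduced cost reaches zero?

Binding: pick-and-place and packaging. Non-binding: components (3 unused).
By complementary slackness, y = 0 for the non-binding constraint.
Dual feasibility on the basic columns requires 1·y_pick-and-place + 2·y_packaging = 22, 4·y_pick-and-place + 5·y_packaging = 67.
This yields shadow prices y_pick-and-place = 8, y_packaging = 7.
modules enters the basis when its profit ≥ yᵀa₃ = 8·3 + 7·4 = 52.

52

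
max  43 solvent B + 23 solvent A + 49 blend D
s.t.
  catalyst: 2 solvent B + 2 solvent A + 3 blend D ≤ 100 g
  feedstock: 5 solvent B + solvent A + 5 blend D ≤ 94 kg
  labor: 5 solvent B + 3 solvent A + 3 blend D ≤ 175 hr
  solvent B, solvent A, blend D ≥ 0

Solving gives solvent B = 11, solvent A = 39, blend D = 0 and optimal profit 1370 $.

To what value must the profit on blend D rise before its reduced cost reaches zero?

Binding: catalyst and feedstock. Non-binding: labor (3 unused).
Slack constraints have shadow price 0 (complementary slackness).
Dual feasibility on the basic columns requires 2·y_catalyst + 5·y_feedstock = 43, 2·y_catalyst + 1·y_feedstock = 23.
Solving: y_catalyst = 9, y_feedstock = 5.
blend D enters the basis when its profit ≥ yᵀa₃ = 9·3 + 5·5 = 52.

52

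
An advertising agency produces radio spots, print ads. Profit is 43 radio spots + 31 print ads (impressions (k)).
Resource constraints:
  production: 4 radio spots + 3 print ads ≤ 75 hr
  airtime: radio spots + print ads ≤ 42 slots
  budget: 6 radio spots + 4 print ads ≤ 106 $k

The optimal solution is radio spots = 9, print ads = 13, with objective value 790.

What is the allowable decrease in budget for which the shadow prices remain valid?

Binding constraints: production, budget. The basis is B = [[4,3],[6,4]] with det -2.
Per unit decrease in budget, x* moves by d = (-1.5, 2).
The basis stays optimal until radio spots reaches 0; allowable decrease = 6 $k.

6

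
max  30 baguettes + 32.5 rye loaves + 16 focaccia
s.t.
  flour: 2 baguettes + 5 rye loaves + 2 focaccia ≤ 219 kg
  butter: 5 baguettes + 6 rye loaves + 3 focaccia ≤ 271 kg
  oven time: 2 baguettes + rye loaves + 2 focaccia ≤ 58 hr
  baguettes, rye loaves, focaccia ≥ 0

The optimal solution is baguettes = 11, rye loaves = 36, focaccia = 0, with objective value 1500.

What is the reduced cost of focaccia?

-4

Check each constraint at x*: flour 202/219 (slack 17); butter 271/271 (tight); oven time 58/58 (tight).
Since flour is not tight, its dual is 0.
Dual feasibility on the basic columns requires 5·y_butter + 2·y_oven time = 30, 6·y_butter + 1·y_oven time = 32.5.
Solving: y_butter = 5, y_oven time = 2.5.
Reduced cost of focaccia: c₃ − yᵀa₃ = 16 − (5·3 + 2.5·2) = 16 − 20 = -4.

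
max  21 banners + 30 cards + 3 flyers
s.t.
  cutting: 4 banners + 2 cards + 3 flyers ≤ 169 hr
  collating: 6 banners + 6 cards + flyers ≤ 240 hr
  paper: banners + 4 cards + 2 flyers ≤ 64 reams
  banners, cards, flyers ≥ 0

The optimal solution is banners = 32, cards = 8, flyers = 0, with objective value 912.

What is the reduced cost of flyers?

At the optimum: cutting uses 144 of 169 (slack = 25); collating uses 240 of 240 (binding); paper uses 64 of 64 (binding).
Since cutting is not tight, its dual is 0.
Dual feasibility on the basic columns requires 6·y_collating + 1·y_paper = 21, 6·y_collating + 4·y_paper = 30.
Solving: y_collating = 3, y_paper = 3.
Reduced cost of flyers: c₃ − yᵀa₃ = 3 − (3·1 + 3·2) = 3 − 9 = -6.

-6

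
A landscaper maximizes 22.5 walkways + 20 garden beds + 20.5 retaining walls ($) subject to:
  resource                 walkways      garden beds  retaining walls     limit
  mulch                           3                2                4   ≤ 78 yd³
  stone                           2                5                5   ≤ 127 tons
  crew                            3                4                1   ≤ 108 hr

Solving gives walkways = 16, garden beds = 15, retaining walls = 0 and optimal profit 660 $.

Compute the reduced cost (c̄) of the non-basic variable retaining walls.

Check each constraint at x*: mulch 78/78 (tight); stone 107/127 (slack 20); crew 108/108 (tight).
By complementary slackness, y = 0 for the non-binding constraint.
Dual feasibility on the basic columns requires 3·y_mulch + 3·y_crew = 22.5, 2·y_mulch + 4·y_crew = 20.
→ y_mulch = 5 and y_crew = 2.5.
Reduced cost of retaining walls: c₃ − yᵀa₃ = 20.5 − (5·4 + 2.5·1) = 20.5 − 22.5 = -2.

-2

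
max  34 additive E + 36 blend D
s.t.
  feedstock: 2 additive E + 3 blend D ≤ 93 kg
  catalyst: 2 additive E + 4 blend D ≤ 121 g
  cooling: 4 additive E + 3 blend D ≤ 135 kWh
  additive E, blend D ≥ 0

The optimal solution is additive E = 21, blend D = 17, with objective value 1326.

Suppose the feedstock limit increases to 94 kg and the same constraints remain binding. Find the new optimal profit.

1333

Binding: feedstock and cooling. Non-binding: catalyst (11 unused).
By complementary slackness, y = 0 for the non-binding constraint.
From A_Bᵀ y = c: 2·y_feedstock + 4·y_cooling = 34; 3·y_feedstock + 3·y_cooling = 36.
→ y_feedstock = 7 and y_cooling = 5.
Δz = y_feedstock·Δb = 7 × (1) = 7, so new z* = 1326 + 7 = 1333.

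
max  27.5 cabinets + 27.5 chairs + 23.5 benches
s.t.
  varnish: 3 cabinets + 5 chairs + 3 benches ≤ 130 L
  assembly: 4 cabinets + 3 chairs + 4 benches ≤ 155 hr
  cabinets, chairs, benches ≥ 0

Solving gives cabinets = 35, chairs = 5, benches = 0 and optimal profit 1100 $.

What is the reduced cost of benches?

Check each constraint at x*: varnish 130/130 (tight); assembly 155/155 (tight).
The binding rows give the dual system: 3·y_varnish + 4·y_assembly = 27.5 and 5·y_varnish + 3·y_assembly = 27.5.
Solving: y_varnish = 2.5, y_assembly = 5.
Reduced cost of benches: c₃ − yᵀa₃ = 23.5 − (2.5·3 + 5·4) = 23.5 − 27.5 = -4.

-4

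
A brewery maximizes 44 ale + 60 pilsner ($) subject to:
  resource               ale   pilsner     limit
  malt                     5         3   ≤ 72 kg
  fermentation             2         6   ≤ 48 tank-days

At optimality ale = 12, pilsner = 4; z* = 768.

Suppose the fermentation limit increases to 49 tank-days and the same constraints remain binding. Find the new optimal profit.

At the optimum: malt uses 72 of 72 (binding); fermentation uses 48 of 48 (binding).
Dual feasibility on the basic columns requires 5·y_malt + 2·y_fermentation = 44, 3·y_malt + 6·y_fermentation = 60.
Solving: y_malt = 6, y_fermentation = 7.
Δz = y_fermentation·Δb = 7 × (1) = 7, so new z* = 768 + 7 = 775.

775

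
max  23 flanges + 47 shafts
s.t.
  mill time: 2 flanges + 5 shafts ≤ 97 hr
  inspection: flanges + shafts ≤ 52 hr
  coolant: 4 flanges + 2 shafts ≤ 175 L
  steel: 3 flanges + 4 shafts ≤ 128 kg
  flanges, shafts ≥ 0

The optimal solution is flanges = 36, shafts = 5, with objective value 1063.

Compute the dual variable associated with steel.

Binding: mill time and steel. Non-binding: inspection (11 unused), coolant (21 unused).
Slack constraints have shadow price 0 (complementary slackness).
From A_Bᵀ y = c: 2·y_mill time + 3·y_steel = 23; 5·y_mill time + 4·y_steel = 47.
→ y_mill time = 7 and y_steel = 3.
Shadow price of steel = 3.

3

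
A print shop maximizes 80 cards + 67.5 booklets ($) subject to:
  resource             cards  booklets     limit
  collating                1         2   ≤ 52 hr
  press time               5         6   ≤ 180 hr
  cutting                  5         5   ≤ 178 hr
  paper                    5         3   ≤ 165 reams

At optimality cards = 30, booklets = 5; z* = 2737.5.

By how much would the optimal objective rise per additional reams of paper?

At the optimum: collating uses 40 of 52 (slack = 12); press time uses 180 of 180 (binding); cutting uses 175 of 178 (slack = 3); paper uses 165 of 165 (binding).
Slack constraints have shadow price 0 (complementary slackness).
The binding rows give the dual system: 5·y_press time + 5·y_paper = 80 and 6·y_press time + 3·y_paper = 67.5.
Solving: y_press time = 6.5, y_paper = 9.5.
Shadow price of paper = 9.5.

9.5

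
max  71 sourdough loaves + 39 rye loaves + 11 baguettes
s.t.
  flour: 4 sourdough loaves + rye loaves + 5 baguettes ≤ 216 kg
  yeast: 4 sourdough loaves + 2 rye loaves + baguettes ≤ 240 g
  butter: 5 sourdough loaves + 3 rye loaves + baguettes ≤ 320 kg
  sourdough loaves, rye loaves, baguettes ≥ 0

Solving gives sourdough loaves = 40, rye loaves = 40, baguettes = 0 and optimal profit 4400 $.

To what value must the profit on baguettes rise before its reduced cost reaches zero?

16

At the optimum: flour uses 200 of 216 (slack = 16); yeast uses 240 of 240 (binding); butter uses 320 of 320 (binding).
Slack constraints have shadow price 0 (complementary slackness).
The binding rows give the dual system: 4·y_yeast + 5·y_butter = 71 and 2·y_yeast + 3·y_butter = 39.
Solving: y_yeast = 9, y_butter = 7.
baguettes enters the basis when its profit ≥ yᵀa₃ = 9·1 + 7·1 = 16.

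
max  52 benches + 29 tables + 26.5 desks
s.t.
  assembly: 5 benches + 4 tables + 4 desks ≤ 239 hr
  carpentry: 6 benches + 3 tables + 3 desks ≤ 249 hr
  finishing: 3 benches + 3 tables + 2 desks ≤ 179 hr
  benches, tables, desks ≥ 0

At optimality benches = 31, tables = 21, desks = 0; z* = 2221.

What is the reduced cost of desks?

Check each constraint at x*: assembly 239/239 (tight); carpentry 249/249 (tight); finishing 156/179 (slack 23).
Slack constraints have shadow price 0 (complementary slackness).
The binding rows give the dual system: 5·y_assembly + 6·y_carpentry = 52 and 4·y_assembly + 3·y_carpentry = 29.
This yields shadow prices y_assembly = 2, y_carpentry = 7.
Reduced cost of desks: c₃ − yᵀa₃ = 26.5 − (2·4 + 7·3) = 26.5 − 29 = -2.5.

-2.5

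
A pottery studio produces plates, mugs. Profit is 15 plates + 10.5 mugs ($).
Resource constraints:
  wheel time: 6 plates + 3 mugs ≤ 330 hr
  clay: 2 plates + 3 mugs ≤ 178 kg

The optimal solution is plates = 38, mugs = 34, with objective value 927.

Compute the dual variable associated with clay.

1.5

At the optimum: wheel time uses 330 of 330 (binding); clay uses 178 of 178 (binding).
From A_Bᵀ y = c: 6·y_wheel time + 2·y_clay = 15; 3·y_wheel time + 3·y_clay = 10.5.
Solving: y_wheel time = 2, y_clay = 1.5.
Shadow price of clay = 1.5.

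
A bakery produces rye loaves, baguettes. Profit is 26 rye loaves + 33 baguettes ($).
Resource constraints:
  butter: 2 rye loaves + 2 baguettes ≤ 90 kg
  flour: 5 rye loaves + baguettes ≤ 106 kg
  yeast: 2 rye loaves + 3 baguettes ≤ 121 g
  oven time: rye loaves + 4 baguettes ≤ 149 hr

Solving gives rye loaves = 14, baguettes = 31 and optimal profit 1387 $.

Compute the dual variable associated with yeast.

7

Binding: butter and yeast. Non-binding: flour (5 unused), oven time (11 unused).
By complementary slackness, y = 0 for the non-binding constraints.
Dual feasibility on the basic columns requires 2·y_butter + 2·y_yeast = 26, 2·y_butter + 3·y_yeast = 33.
This yields shadow prices y_butter = 6, y_yeast = 7.
Shadow price of yeast = 7.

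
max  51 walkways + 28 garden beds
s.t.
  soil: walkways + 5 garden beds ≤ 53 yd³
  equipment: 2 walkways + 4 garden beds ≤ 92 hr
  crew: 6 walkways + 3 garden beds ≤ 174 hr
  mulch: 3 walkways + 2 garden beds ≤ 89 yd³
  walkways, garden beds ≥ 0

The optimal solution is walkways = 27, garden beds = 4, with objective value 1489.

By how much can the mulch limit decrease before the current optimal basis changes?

2

Binding constraints: crew, mulch. The basis is B = [[6,3],[3,2]] with det 3.
Per unit decrease in mulch, x* moves by d = (1, -2).
The basis stays optimal until garden beds reaches 0; allowable decrease = 2 yd³.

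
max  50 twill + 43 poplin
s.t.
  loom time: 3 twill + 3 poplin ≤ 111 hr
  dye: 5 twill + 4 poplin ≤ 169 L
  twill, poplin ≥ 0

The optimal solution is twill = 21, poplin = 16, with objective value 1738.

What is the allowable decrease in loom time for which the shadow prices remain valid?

Binding constraints: loom time, dye. The basis is B = [[3,3],[5,4]] with det -3.
Per unit decrease in loom time, x* moves by d = (1.3333, -1.6667).
The basis stays optimal until poplin reaches 0; allowable decrease = 9.6 hr.

9.6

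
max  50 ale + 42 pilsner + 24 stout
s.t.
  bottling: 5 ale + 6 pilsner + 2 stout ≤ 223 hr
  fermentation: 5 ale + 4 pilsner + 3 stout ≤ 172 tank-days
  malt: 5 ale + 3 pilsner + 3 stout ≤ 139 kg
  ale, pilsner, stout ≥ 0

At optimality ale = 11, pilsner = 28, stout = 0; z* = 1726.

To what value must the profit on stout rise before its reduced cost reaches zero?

26

Check each constraint at x*: bottling 223/223 (tight); fermentation 167/172 (slack 5); malt 139/139 (tight).
By complementary slackness, y = 0 for the non-binding constraint.
From A_Bᵀ y = c: 5·y_bottling + 5·y_malt = 50; 6·y_bottling + 3·y_malt = 42.
This yields shadow prices y_bottling = 4, y_malt = 6.
stout enters the basis when its profit ≥ yᵀa₃ = 4·2 + 6·3 = 26.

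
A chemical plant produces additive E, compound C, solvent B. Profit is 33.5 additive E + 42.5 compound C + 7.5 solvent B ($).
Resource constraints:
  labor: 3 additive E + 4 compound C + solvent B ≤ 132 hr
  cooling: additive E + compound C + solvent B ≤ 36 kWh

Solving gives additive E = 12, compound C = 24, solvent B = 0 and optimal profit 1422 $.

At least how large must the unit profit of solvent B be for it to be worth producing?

Both labor and cooling are binding at x*.
From A_Bᵀ y = c: 3·y_labor + 1·y_cooling = 33.5; 4·y_labor + 1·y_cooling = 42.5.
→ y_labor = 9 and y_cooling = 6.5.
solvent B enters the basis when its profit ≥ yᵀa₃ = 9·1 + 6.5·1 = 15.5.

15.5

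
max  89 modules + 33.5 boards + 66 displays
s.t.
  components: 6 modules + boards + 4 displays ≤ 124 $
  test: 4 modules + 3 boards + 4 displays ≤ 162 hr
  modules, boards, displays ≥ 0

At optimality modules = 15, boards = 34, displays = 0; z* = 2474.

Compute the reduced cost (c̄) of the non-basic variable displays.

Both components and test are binding at x*.
Dual feasibility on the basic columns requires 6·y_components + 4·y_test = 89, 1·y_components + 3·y_test = 33.5.
→ y_components = 9.5 and y_test = 8.
Reduced cost of displays: c₃ − yᵀa₃ = 66 − (9.5·4 + 8·4) = 66 − 70 = -4.

-4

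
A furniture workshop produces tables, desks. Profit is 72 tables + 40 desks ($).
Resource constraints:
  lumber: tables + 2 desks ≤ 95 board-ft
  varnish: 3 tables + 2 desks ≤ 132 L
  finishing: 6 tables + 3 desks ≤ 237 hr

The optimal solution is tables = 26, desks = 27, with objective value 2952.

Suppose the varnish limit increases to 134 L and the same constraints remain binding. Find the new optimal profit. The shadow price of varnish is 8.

Δb = 2, so new z* = 2952 + (8)·(2) = 2952 + 16 = 2968.

2968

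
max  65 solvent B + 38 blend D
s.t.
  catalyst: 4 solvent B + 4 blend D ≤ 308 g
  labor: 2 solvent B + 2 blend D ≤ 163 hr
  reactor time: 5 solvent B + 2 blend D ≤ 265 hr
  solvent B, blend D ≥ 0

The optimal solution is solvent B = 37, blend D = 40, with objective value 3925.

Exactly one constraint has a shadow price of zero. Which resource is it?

catalyst: 308/308 (binding)
labor: 154/163 (slack 9)
reactor time: 265/265 (binding)
By complementary slackness, a constraint with positive slack has shadow price 0 → labor.

labor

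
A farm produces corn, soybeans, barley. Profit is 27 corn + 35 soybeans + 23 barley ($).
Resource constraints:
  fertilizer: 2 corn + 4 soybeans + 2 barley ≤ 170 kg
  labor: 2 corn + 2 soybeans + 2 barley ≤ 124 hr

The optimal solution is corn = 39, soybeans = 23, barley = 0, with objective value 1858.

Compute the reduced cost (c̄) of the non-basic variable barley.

-4

Both fertilizer and labor are binding at x*.
From A_Bᵀ y = c: 2·y_fertilizer + 2·y_labor = 27; 4·y_fertilizer + 2·y_labor = 35.
Solving: y_fertilizer = 4, y_labor = 9.5.
Reduced cost of barley: c₃ − yᵀa₃ = 23 − (4·2 + 9.5·2) = 23 − 27 = -4.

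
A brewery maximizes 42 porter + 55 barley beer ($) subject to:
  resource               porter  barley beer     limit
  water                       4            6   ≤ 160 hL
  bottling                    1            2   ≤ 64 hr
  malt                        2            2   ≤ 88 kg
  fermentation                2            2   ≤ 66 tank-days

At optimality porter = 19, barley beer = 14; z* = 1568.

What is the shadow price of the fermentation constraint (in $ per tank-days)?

At the optimum: water uses 160 of 160 (binding); bottling uses 47 of 64 (slack = 17); malt uses 66 of 88 (slack = 22); fermentation uses 66 of 66 (binding).
Since bottling, malt are not tight, their duals are 0.
Dual feasibility on the basic columns requires 4·y_water + 2·y_fermentation = 42, 6·y_water + 2·y_fermentation = 55.
Solving: y_water = 6.5, y_fermentation = 8.
Shadow price of fermentation = 8.

8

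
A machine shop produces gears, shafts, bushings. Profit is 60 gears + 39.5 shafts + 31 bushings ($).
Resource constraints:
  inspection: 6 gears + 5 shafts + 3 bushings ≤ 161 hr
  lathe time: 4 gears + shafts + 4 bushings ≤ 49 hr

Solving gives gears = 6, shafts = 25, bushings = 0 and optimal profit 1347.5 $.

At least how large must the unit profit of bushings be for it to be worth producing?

39

At the optimum: inspection uses 161 of 161 (binding); lathe time uses 49 of 49 (binding).
Dual feasibility on the basic columns requires 6·y_inspection + 4·y_lathe time = 60, 5·y_inspection + 1·y_lathe time = 39.5.
→ y_inspection = 7 and y_lathe time = 4.5.
bushings enters the basis when its profit ≥ yᵀa₃ = 7·3 + 4.5·4 = 39.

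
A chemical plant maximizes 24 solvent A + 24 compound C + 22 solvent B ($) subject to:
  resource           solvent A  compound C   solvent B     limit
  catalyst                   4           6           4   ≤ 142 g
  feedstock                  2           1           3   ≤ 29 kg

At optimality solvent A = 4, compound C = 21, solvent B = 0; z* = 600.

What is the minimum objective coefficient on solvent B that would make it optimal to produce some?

30

Both catalyst and feedstock are binding at x*.
The binding rows give the dual system: 4·y_catalyst + 2·y_feedstock = 24 and 6·y_catalyst + 1·y_feedstock = 24.
→ y_catalyst = 3 and y_feedstock = 6.
solvent B enters the basis when its profit ≥ yᵀa₃ = 3·4 + 6·3 = 30.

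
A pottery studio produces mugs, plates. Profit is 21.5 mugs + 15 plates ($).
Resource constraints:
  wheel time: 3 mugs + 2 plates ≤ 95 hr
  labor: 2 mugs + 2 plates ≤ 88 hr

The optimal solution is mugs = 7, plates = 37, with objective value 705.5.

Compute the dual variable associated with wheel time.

6.5

Both wheel time and labor are binding at x*.
From A_Bᵀ y = c: 3·y_wheel time + 2·y_labor = 21.5; 2·y_wheel time + 2·y_labor = 15.
This yields shadow prices y_wheel time = 6.5, y_labor = 1.
Shadow price of wheel time = 6.5.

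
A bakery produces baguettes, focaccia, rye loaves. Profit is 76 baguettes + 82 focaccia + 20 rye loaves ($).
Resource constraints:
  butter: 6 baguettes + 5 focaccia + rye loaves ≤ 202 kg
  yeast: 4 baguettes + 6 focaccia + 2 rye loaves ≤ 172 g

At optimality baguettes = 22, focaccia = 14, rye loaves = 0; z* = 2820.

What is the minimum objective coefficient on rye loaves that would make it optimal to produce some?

At the optimum: butter uses 202 of 202 (binding); yeast uses 172 of 172 (binding).
The binding rows give the dual system: 6·y_butter + 4·y_yeast = 76 and 5·y_butter + 6·y_yeast = 82.
Solving: y_butter = 8, y_yeast = 7.
rye loaves enters the basis when its profit ≥ yᵀa₃ = 8·1 + 7·2 = 22.

22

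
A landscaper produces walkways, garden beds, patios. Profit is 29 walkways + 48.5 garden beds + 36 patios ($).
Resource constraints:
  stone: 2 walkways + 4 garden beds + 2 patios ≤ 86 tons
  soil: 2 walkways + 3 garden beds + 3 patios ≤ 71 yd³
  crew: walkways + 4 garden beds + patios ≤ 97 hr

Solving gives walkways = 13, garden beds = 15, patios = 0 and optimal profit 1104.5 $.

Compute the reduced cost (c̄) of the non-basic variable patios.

-2.5

At the optimum: stone uses 86 of 86 (binding); soil uses 71 of 71 (binding); crew uses 73 of 97 (slack = 24).
Since crew is not tight, its dual is 0.
Dual feasibility on the basic columns requires 2·y_stone + 2·y_soil = 29, 4·y_stone + 3·y_soil = 48.5.
Solving: y_stone = 5, y_soil = 9.5.
Reduced cost of patios: c₃ − yᵀa₃ = 36 − (5·2 + 9.5·3) = 36 − 38.5 = -2.5.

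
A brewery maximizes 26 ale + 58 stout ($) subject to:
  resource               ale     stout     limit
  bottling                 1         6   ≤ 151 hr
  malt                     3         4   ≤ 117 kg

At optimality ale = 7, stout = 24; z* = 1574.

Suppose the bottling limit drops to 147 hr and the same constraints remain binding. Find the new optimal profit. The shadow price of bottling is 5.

1554

Δb = -4, so new z* = 1574 + (5)·(-4) = 1574 − 20 = 1554.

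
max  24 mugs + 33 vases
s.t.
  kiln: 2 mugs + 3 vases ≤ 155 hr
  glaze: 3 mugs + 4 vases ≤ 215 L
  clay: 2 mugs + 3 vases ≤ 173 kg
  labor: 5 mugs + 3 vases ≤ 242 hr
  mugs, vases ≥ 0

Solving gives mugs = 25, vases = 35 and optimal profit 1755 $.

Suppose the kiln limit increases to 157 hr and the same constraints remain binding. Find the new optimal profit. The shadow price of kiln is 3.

Δb = 2, so new z* = 1755 + (3)·(2) = 1755 + 6 = 1761.

1761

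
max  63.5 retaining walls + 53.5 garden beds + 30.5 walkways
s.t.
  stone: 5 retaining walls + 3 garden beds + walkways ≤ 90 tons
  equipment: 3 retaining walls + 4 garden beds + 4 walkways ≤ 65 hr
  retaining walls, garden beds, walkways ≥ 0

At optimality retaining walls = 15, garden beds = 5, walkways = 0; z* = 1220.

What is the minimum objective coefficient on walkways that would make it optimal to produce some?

36.5

At the optimum: stone uses 90 of 90 (binding); equipment uses 65 of 65 (binding).
From A_Bᵀ y = c: 5·y_stone + 3·y_equipment = 63.5; 3·y_stone + 4·y_equipment = 53.5.
This yields shadow prices y_stone = 8.5, y_equipment = 7.
walkways enters the basis when its profit ≥ yᵀa₃ = 8.5·1 + 7·4 = 36.5.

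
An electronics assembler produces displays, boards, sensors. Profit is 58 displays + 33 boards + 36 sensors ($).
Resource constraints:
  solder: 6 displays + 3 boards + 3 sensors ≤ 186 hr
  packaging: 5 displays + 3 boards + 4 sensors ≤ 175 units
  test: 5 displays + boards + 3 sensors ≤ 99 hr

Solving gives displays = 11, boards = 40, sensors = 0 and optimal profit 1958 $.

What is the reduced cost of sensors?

-5

Check each constraint at x*: solder 186/186 (tight); packaging 175/175 (tight); test 95/99 (slack 4).
By complementary slackness, y = 0 for the non-binding constraint.
From A_Bᵀ y = c: 6·y_solder + 5·y_packaging = 58; 3·y_solder + 3·y_packaging = 33.
Solving: y_solder = 3, y_packaging = 8.
Reduced cost of sensors: c₃ − yᵀa₃ = 36 − (3·3 + 8·4) = 36 − 41 = -5.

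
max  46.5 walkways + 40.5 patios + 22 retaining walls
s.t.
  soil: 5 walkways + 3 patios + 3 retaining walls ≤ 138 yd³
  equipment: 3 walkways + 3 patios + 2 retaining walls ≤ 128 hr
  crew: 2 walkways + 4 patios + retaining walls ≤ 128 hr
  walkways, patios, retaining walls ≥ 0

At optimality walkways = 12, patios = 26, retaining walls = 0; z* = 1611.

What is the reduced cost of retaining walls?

At the optimum: soil uses 138 of 138 (binding); equipment uses 114 of 128 (slack = 14); crew uses 128 of 128 (binding).
Slack constraints have shadow price 0 (complementary slackness).
The binding rows give the dual system: 5·y_soil + 2·y_crew = 46.5 and 3·y_soil + 4·y_crew = 40.5.
This yields shadow prices y_soil = 7.5, y_crew = 4.5.
Reduced cost of retaining walls: c₃ − yᵀa₃ = 22 − (7.5·3 + 4.5·1) = 22 − 27 = -5.

-5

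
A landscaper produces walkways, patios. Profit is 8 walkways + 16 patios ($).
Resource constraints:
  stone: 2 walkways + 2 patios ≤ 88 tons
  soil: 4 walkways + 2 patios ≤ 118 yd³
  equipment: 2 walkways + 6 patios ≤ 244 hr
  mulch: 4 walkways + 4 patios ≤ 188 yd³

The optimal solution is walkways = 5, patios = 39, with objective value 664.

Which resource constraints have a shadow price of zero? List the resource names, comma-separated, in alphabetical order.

stone: 88/88 (binding)
soil: 98/118 (slack 20)
equipment: 244/244 (binding)
mulch: 176/188 (slack 12)
By complementary slackness, a constraint with positive slack has shadow price 0 → mulch, soil.

mulch, soil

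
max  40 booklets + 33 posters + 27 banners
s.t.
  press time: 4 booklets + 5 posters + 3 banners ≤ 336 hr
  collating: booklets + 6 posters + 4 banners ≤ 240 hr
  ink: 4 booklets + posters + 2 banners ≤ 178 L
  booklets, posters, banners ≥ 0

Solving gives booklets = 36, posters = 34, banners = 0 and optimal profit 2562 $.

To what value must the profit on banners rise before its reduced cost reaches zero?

Check each constraint at x*: press time 314/336 (slack 22); collating 240/240 (tight); ink 178/178 (tight).
Since press time is not tight, its dual is 0.
From A_Bᵀ y = c: 1·y_collating + 4·y_ink = 40; 6·y_collating + 1·y_ink = 33.
Solving: y_collating = 4, y_ink = 9.
banners enters the basis when its profit ≥ yᵀa₃ = 4·4 + 9·2 = 34.

34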